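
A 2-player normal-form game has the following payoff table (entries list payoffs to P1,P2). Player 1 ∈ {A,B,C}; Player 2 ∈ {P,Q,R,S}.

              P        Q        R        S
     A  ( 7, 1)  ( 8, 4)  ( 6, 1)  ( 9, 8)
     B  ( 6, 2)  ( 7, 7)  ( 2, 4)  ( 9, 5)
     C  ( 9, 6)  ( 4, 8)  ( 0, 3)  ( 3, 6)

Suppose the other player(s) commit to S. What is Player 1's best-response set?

u_1(A vs S) = 9
u_1(B vs S) = 9
u_1(C vs S) = 3
max payoff 9 at {A,B}

argmax u_1 = {A,B}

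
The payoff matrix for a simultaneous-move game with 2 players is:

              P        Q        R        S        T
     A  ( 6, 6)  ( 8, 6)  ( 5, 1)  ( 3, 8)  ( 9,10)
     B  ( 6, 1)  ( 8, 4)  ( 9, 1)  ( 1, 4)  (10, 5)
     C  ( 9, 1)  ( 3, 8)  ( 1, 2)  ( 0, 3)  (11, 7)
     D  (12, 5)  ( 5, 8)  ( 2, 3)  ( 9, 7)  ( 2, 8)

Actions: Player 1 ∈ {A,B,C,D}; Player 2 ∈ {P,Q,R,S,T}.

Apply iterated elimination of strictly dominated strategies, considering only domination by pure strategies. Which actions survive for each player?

P2 drop P (S beats it: A:8>6 B:4>1 C:3>1 D:7>5)
P2 drop R (Q beats it: A:6>1 B:4>1 C:8>2 D:8>3)
P2 drop S (T beats it: A:10>8 B:5>4 C:7>3 D:8>7)
P1 drop D (A beats it: Q:8>5 T:9>2)
P1→{A,B,C} P2→{Q,T}

Remaining: P1:{A,B,C} P2:{Q,T}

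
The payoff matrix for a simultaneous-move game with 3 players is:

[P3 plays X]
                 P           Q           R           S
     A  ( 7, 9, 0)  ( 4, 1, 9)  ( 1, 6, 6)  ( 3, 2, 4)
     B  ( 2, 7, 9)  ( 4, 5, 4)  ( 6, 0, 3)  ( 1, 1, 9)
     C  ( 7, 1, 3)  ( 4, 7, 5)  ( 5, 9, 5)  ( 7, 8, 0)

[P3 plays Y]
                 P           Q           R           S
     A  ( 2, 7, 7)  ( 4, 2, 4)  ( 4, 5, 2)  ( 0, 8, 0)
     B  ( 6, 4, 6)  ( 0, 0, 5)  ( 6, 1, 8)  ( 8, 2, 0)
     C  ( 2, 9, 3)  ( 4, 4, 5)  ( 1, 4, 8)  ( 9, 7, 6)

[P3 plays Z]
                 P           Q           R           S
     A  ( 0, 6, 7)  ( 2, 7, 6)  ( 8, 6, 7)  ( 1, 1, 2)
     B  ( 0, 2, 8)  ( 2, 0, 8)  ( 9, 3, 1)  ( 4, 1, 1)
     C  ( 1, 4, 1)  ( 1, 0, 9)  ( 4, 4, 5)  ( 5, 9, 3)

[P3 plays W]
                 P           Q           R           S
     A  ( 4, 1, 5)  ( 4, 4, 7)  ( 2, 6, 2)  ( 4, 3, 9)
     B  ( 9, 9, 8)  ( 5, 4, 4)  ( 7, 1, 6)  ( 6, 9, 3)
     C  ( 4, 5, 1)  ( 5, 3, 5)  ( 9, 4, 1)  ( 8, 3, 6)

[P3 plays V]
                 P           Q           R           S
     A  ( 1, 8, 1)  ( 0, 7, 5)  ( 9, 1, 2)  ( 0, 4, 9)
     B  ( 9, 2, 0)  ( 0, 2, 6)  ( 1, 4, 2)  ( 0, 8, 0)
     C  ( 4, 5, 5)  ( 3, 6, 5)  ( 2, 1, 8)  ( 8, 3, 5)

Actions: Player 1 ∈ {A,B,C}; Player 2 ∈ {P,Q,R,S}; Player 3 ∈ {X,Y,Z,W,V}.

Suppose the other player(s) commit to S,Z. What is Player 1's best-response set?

u_1(A vs S,Z) = 1
u_1(B vs S,Z) = 4
u_1(C vs S,Z) = 5
max payoff 5 at {C}

P1 best: {C}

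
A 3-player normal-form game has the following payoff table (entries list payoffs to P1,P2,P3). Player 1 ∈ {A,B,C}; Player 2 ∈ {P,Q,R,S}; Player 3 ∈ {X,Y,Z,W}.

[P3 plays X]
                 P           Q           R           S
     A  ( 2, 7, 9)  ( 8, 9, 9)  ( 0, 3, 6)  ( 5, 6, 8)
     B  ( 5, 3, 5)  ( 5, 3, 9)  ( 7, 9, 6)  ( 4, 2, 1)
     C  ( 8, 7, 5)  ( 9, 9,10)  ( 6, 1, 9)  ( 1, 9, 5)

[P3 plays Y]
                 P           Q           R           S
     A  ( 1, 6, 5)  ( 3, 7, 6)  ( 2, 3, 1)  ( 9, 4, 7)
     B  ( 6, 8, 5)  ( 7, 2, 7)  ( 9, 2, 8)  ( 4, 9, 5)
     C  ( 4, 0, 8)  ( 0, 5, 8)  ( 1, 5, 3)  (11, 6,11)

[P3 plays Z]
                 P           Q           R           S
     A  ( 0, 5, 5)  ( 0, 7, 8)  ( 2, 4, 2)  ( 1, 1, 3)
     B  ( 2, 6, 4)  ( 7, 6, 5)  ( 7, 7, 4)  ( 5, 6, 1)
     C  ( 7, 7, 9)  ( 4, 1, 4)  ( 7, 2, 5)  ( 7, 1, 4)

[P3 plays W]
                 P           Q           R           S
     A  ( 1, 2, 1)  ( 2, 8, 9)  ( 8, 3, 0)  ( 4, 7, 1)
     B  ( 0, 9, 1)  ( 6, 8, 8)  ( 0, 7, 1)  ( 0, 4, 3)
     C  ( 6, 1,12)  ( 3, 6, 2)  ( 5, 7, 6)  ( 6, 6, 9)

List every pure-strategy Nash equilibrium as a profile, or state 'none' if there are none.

(A,P,X): not NE [P1→C gives 8>2; P2→Q gives 9>7]
(A,P,Y): not NE [P1→B gives 6>1; P2→Q gives 7>6; P3→X gives 9>5]
(A,P,Z): not NE [P1→C gives 7>0; P2→Q gives 7>5; P3→X gives 9>5]
(A,P,W): not NE [P1→C gives 6>1; P2→Q gives 8>2; P3→X gives 9>1]
(A,Q,X): not NE [P1→C gives 9>8]
(A,Q,Y): not NE [P1→B gives 7>3; P3→W gives 9>6]
(A,Q,Z): not NE [P1→B gives 7>0; P3→W gives 9>8]
(A,Q,W): not NE [P1→B gives 6>2]
(A,R,X): not NE [P1→B gives 7>0; P2→Q gives 9>3]
(A,R,Y): not NE [P1→B gives 9>2; P2→Q gives 7>3; P3→X gives 6>1]
(A,R,Z): not NE [P1→C gives 7>2; P2→Q gives 7>4; P3→X gives 6>2]
(A,R,W): not NE [P2→Q gives 8>3; P3→X gives 6>0]
(A,S,X): not NE [P2→Q gives 9>6]
(A,S,Y): not NE [P1→C gives 11>9; P2→Q gives 7>4; P3→X gives 8>7]
(A,S,Z): not NE [P1→C gives 7>1; P2→Q gives 7>1; P3→X gives 8>3]
(A,S,W): not NE [P1→C gives 6>4; P2→Q gives 8>7; P3→X gives 8>1]
(B,P,X): not NE [P1→C gives 8>5; P2→R gives 9>3]
(B,P,Y): not NE [P2→S gives 9>8]
(B,P,Z): not NE [P1→C gives 7>2; P2→R gives 7>6; P3→Y gives 5>4]
(B,P,W): not NE [P1→C gives 6>0; P3→Y gives 5>1]
(B,Q,X): not NE [P1→C gives 9>5; P2→R gives 9>3]
(B,Q,Y): not NE [P2→S gives 9>2; P3→X gives 9>7]
(B,Q,Z): not NE [P2→R gives 7>6; P3→X gives 9>5]
(B,Q,W): not NE [P2→P gives 9>8; P3→X gives 9>8]
(B,R,X): not NE [P3→Y gives 8>6]
(B,R,Y): not NE [P2→S gives 9>2]
(B,R,Z): not NE [P3→Y gives 8>4]
(B,R,W): not NE [P1→A gives 8>0; P2→P gives 9>7; P3→Y gives 8>1]
(B,S,X): not NE [P1→A gives 5>4; P2→R gives 9>2; P3→Y gives 5>1]
(B,S,Y): not NE [P1→C gives 11>4]
(B,S,Z): not NE [P1→C gives 7>5; P2→R gives 7>6; P3→Y gives 5>1]
(B,S,W): not NE [P1→C gives 6>0; P2→P gives 9>4; P3→Y gives 5>3]
(C,P,X): not NE [P2→S gives 9>7; P3→W gives 12>5]
(C,P,Y): not NE [P1→B gives 6>4; P2→S gives 6>0; P3→W gives 12>8]
(C,P,Z): not NE [P3→W gives 12>9]
(C,P,W): not NE [P2→R gives 7>1]
(C,Q,X): NE
(C,Q,Y): not NE [P1→B gives 7>0; P2→S gives 6>5; P3→X gives 10>8]
(C,Q,Z): not NE [P1→B gives 7>4; P2→P gives 7>1; P3→X gives 10>4]
(C,Q,W): not NE [P1→B gives 6>3; P2→R gives 7>6; P3→X gives 10>2]
(C,R,X): not NE [P1→B gives 7>6; P2→S gives 9>1]
(C,R,Y): not NE [P1→B gives 9>1; P2→S gives 6>5; P3→X gives 9>3]
(C,R,Z): not NE [P2→P gives 7>2; P3→X gives 9>5]
(C,R,W): not NE [P1→A gives 8>5; P3→X gives 9>6]
(C,S,X): not NE [P1→A gives 5>1; P3→Y gives 11>5]
(C,S,Y): NE
(C,S,Z): not NE [P2→P gives 7>1; P3→Y gives 11>4]
(C,S,W): not NE [P2→R gives 7>6; P3→Y gives 11>9]

PSNE = {(C,Q,X), (C,S,Y)}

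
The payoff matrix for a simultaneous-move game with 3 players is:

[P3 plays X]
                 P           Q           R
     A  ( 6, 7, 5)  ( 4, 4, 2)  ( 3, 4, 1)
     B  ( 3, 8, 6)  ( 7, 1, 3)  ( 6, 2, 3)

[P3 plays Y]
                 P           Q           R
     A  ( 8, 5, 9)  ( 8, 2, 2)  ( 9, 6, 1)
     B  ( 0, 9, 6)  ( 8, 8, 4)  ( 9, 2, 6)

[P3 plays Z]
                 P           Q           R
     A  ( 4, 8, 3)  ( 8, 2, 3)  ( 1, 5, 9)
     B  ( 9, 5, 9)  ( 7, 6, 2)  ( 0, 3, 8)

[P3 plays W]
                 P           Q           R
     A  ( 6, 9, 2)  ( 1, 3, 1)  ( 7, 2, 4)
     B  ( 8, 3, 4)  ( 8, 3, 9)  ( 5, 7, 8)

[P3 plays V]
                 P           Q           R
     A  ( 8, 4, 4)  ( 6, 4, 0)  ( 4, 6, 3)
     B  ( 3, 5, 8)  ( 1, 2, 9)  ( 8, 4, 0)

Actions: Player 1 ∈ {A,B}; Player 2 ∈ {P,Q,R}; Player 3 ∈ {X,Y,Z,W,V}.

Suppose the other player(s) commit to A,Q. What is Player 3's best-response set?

P3 best: {Z}

u_3(X vs A,Q) = 2
u_3(Y vs A,Q) = 2
u_3(Z vs A,Q) = 3
u_3(W vs A,Q) = 1
u_3(V vs A,Q) = 0
max payoff 3 at {Z}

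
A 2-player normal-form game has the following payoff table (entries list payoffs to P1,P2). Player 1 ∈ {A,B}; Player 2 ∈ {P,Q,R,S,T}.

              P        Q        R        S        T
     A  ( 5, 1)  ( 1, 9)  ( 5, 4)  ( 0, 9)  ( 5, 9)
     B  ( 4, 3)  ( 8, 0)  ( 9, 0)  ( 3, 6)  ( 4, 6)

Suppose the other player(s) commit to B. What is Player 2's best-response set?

u_2(P vs B) = 3
u_2(Q vs B) = 0
u_2(R vs B) = 0
u_2(S vs B) = 6
u_2(T vs B) = 6
max payoff 6 at {S,T}

argmax u_2 = {S,T}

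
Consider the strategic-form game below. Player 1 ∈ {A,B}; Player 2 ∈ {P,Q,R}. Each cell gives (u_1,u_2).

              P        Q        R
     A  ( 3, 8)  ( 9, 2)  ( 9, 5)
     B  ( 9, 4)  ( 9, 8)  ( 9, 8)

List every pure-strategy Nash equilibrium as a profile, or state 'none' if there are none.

Nash profiles: (B,Q), (B,R)

(A,P): not NE [P1→B gives 9>3]
(A,Q): not NE [P2→P gives 8>2]
(A,R): not NE [P2→P gives 8>5]
(B,P): not NE [P2→R gives 8>4]
(B,Q): NE
(B,R): NE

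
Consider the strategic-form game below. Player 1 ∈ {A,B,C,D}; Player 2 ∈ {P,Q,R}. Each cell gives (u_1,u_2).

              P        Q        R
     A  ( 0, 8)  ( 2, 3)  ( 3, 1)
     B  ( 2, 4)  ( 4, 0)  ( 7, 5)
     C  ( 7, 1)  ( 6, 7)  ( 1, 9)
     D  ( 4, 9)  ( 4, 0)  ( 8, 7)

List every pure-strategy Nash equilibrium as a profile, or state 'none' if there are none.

PSNE: ∅

(A,P): not NE [P1→C gives 7>0]
(A,Q): not NE [P1→C gives 6>2; P2→P gives 8>3]
(A,R): not NE [P1→D gives 8>3; P2→P gives 8>1]
(B,P): not NE [P1→C gives 7>2; P2→R gives 5>4]
(B,Q): not NE [P1→C gives 6>4; P2→R gives 5>0]
(B,R): not NE [P1→D gives 8>7]
(C,P): not NE [P2→R gives 9>1]
(C,Q): not NE [P2→R gives 9>7]
(C,R): not NE [P1→D gives 8>1]
(D,P): not NE [P1→C gives 7>4]
(D,Q): not NE [P1→C gives 6>4; P2→P gives 9>0]
(D,R): not NE [P2→P gives 9>7]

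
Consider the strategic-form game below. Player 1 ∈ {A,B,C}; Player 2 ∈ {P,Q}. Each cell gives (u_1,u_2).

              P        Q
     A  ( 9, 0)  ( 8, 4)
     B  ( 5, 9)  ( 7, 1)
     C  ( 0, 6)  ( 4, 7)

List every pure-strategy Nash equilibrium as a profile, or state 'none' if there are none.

(A,P): not NE [P2→Q gives 4>0]
(A,Q): NE
(B,P): not NE [P1→A gives 9>5]
(B,Q): not NE [P1→A gives 8>7; P2→P gives 9>1]
(C,P): not NE [P1→A gives 9>0; P2→Q gives 7>6]
(C,Q): not NE [P1→A gives 8>4]

NE set: (A,Q)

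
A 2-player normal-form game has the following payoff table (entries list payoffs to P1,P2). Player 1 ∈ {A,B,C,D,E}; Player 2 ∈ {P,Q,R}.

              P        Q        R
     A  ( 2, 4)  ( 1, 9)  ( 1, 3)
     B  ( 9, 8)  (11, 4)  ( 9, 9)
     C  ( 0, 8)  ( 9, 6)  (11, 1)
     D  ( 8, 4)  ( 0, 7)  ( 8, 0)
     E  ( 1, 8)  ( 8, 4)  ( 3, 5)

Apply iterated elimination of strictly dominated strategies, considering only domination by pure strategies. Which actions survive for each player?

Survivors P1:{B,C} P2:{P,R}

P1 drop A (B beats it: P:9>2 Q:11>1 R:9>1)
P1 drop D (B beats it: P:9>8 Q:11>0 R:9>8)
P1 drop E (B beats it: P:9>1 Q:11>8 R:9>3)
P2 drop Q (P beats it: B:8>4 C:8>6)
P1→{B,C} P2→{P,R}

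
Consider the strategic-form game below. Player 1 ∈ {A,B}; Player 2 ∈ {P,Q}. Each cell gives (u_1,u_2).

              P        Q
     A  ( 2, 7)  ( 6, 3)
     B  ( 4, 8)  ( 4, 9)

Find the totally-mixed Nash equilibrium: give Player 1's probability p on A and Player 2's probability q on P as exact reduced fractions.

P1 indiff ⇒ q·2+(1-q)·6 = q·4+(1-q)·4 ⇒ q(-2) = (1-q)(-2) ⇒ q = 1/2
P2 indiff ⇒ p·7+(1-p)·8 = p·3+(1-p)·9 ⇒ p(4) = (1-p)(1) ⇒ p = 1/5

p=1/5, q=1/2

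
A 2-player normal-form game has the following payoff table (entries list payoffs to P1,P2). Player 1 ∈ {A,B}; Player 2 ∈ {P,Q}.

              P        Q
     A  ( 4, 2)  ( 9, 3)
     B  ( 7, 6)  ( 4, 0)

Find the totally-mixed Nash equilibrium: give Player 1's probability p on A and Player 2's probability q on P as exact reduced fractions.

P1 indiff ⇒ q·4+(1-q)·9 = q·7+(1-q)·4 ⇒ q(-3) = (1-q)(-5) ⇒ q = 5/8
P2 indiff ⇒ p·2+(1-p)·6 = p·3+(1-p)·0 ⇒ p(-1) = (1-p)(-6) ⇒ p = 6/7

P1 mixes 6/7 on A; P2 mixes 5/8 on P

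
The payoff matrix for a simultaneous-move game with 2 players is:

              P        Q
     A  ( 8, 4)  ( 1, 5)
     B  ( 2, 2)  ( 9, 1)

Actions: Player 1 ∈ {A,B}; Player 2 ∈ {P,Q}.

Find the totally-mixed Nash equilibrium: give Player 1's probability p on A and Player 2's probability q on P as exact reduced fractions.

P1 indiff ⇒ q·8+(1-q)·1 = q·2+(1-q)·9 ⇒ q(6) = (1-q)(8) ⇒ q = 4/7
P2 indiff ⇒ p·4+(1-p)·2 = p·5+(1-p)·1 ⇒ p(-1) = (1-p)(-1) ⇒ p = 1/2

p=1/2, q=4/7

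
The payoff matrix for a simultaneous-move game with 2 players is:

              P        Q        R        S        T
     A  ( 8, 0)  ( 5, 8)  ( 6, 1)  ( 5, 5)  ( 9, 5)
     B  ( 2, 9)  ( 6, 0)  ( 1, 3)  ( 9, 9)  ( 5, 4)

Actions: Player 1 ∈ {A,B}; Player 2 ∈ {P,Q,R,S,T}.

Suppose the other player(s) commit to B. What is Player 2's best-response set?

u_2(P vs B) = 9
u_2(Q vs B) = 0
u_2(R vs B) = 3
u_2(S vs B) = 9
u_2(T vs B) = 4
max payoff 9 at {P,S}

argmax u_2 = {P,S}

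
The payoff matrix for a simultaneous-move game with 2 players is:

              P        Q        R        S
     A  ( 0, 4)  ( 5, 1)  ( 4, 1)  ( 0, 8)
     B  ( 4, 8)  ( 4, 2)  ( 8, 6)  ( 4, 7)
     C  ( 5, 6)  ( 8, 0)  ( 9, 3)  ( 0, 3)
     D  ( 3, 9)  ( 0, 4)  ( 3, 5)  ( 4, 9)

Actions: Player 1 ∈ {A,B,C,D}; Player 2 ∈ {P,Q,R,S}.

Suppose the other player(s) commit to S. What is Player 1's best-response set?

BR_1 = {B,D}

u_1(A vs S) = 0
u_1(B vs S) = 4
u_1(C vs S) = 0
u_1(D vs S) = 4
max payoff 4 at {B,D}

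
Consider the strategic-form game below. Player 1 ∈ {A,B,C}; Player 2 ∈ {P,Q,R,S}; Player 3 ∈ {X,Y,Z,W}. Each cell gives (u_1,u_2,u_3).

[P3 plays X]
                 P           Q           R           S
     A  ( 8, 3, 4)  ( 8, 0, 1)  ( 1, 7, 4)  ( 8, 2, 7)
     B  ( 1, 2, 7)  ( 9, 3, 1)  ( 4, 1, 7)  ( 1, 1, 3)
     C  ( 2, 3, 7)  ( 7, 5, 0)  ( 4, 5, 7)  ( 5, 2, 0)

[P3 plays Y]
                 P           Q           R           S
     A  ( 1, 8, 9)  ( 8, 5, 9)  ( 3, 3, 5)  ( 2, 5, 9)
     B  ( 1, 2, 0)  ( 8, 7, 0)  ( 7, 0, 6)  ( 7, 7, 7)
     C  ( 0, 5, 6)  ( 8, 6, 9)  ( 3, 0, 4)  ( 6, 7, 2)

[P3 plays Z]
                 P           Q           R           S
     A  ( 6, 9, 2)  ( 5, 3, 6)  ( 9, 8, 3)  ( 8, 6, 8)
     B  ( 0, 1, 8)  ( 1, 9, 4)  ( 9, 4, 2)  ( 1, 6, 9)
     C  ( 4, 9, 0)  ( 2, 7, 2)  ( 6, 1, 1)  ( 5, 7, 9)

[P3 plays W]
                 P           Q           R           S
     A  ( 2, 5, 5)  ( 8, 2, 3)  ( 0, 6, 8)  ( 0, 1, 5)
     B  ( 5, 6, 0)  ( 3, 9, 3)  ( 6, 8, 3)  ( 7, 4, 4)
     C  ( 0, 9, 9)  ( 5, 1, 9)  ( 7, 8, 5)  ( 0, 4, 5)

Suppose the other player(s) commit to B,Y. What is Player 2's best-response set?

u_2(P vs B,Y) = 2
u_2(Q vs B,Y) = 7
u_2(R vs B,Y) = 0
u_2(S vs B,Y) = 7
max payoff 7 at {Q,S}

BR_2 = {Q,S}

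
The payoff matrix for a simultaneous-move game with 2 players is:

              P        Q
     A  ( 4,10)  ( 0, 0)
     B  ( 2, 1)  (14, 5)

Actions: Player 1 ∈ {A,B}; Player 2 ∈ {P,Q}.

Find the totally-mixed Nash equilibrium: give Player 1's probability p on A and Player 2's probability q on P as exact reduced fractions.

P1 indiff ⇒ q·4+(1-q)·0 = q·2+(1-q)·14 ⇒ q(2) = (1-q)(14) ⇒ q = 7/8
P2 indiff ⇒ p·10+(1-p)·1 = p·0+(1-p)·5 ⇒ p(10) = (1-p)(4) ⇒ p = 2/7

(p,q) = (2/7, 7/8)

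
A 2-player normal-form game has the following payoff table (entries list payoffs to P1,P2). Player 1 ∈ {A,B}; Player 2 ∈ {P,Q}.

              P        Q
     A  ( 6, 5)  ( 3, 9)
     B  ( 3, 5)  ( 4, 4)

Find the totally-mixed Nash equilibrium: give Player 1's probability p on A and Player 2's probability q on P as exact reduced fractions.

P1 mixes 1/5 on A; P2 mixes 1/4 on P

P1 indiff ⇒ q·6+(1-q)·3 = q·3+(1-q)·4 ⇒ q(3) = (1-q)(1) ⇒ q = 1/4
P2 indiff ⇒ p·5+(1-p)·5 = p·9+(1-p)·4 ⇒ p(-4) = (1-p)(-1) ⇒ p = 1/5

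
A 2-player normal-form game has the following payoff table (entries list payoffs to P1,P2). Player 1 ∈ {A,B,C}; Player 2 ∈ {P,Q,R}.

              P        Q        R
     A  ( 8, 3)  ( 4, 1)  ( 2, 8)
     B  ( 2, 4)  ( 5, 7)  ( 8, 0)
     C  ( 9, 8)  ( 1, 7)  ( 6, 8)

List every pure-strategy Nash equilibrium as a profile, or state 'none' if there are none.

PSNE = {(B,Q), (C,P)}

(A,P): not NE [P1→C gives 9>8; P2→R gives 8>3]
(A,Q): not NE [P1→B gives 5>4; P2→R gives 8>1]
(A,R): not NE [P1→B gives 8>2]
(B,P): not NE [P1→C gives 9>2; P2→Q gives 7>4]
(B,Q): NE
(B,R): not NE [P2→Q gives 7>0]
(C,P): NE
(C,Q): not NE [P1→B gives 5>1; P2→R gives 8>7]
(C,R): not NE [P1→B gives 8>6]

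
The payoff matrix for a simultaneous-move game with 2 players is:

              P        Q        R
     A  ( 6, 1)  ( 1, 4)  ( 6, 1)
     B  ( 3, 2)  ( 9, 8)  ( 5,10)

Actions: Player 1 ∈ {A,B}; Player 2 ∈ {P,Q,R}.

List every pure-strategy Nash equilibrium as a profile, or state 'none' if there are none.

(A,P): not NE [P2→Q gives 4>1]
(A,Q): not NE [P1→B gives 9>1]
(A,R): not NE [P2→Q gives 4>1]
(B,P): not NE [P1→A gives 6>3; P2→R gives 10>2]
(B,Q): not NE [P2→R gives 10>8]
(B,R): not NE [P1→A gives 6>5]

Equilibria: none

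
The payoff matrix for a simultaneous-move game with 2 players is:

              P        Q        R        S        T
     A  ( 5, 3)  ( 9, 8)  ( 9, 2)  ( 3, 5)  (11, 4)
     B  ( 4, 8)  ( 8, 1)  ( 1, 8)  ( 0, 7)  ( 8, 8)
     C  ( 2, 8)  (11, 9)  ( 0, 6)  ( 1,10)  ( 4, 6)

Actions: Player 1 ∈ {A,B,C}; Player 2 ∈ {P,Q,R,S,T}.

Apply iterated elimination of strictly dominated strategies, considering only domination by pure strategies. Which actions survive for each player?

Remaining: P1:{A,C} P2:{Q,S}

P1 drop B (A beats it: P:5>4 Q:9>8 R:9>1 S:3>0 T:11>8)
P2 drop P (Q beats it: A:8>3 C:9>8)
P2 drop R (Q beats it: A:8>2 C:9>6)
P2 drop T (Q beats it: A:8>4 C:9>6)
P1→{A,C} P2→{Q,S}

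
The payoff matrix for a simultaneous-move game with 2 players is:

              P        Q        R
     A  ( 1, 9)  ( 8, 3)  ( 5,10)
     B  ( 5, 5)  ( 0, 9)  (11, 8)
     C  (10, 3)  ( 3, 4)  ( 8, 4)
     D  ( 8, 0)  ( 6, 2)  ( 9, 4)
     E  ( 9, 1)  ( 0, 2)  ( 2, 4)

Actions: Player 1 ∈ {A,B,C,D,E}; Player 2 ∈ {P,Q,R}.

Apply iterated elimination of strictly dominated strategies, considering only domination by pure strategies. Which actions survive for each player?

Remaining: P1:{A,B,D} P2:{Q,R}

P1 drop E (C beats it: P:10>9 Q:3>0 R:8>2)
P2 drop P (R beats it: A:10>9 B:8>5 C:4>3 D:4>0)
P1 drop C (D beats it: Q:6>3 R:9>8)
P1→{A,B,D} P2→{Q,R}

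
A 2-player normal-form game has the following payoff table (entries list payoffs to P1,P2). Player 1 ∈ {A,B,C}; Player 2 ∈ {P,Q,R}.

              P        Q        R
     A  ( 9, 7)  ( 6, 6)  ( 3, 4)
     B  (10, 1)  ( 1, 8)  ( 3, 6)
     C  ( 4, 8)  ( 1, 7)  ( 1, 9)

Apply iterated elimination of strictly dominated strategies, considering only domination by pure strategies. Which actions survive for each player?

Remaining: P1:{A,B} P2:{P,Q}

P1 drop C (A beats it: P:9>4 Q:6>1 R:3>1)
P2 drop R (Q beats it: A:6>4 B:8>6)
P1→{A,B} P2→{P,Q}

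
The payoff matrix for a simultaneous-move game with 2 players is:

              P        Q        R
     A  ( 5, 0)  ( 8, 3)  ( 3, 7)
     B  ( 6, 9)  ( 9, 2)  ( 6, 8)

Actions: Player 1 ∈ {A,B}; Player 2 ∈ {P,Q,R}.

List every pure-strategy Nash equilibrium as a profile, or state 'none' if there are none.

(A,P): not NE [P1→B gives 6>5; P2→R gives 7>0]
(A,Q): not NE [P1→B gives 9>8; P2→R gives 7>3]
(A,R): not NE [P1→B gives 6>3]
(B,P): NE
(B,Q): not NE [P2→P gives 9>2]
(B,R): not NE [P2→P gives 9>8]

PSNE = {(B,P)}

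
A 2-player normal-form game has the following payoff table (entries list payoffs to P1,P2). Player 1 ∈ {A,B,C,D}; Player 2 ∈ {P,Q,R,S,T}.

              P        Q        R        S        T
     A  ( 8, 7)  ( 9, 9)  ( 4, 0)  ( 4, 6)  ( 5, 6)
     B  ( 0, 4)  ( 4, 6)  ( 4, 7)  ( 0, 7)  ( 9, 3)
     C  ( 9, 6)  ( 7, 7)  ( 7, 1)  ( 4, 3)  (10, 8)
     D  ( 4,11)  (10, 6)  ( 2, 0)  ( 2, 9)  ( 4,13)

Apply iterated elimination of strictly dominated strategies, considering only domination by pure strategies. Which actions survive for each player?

Survivors P1:{A,C,D} P2:{P,Q,T}

P1 drop B (C beats it: P:9>0 Q:7>4 R:7>4 S:4>0 T:10>9)
P2 drop R (P beats it: A:7>0 C:6>1 D:11>0)
P2 drop S (P beats it: A:7>6 C:6>3 D:11>9)
P1→{A,C,D} P2→{P,Q,T}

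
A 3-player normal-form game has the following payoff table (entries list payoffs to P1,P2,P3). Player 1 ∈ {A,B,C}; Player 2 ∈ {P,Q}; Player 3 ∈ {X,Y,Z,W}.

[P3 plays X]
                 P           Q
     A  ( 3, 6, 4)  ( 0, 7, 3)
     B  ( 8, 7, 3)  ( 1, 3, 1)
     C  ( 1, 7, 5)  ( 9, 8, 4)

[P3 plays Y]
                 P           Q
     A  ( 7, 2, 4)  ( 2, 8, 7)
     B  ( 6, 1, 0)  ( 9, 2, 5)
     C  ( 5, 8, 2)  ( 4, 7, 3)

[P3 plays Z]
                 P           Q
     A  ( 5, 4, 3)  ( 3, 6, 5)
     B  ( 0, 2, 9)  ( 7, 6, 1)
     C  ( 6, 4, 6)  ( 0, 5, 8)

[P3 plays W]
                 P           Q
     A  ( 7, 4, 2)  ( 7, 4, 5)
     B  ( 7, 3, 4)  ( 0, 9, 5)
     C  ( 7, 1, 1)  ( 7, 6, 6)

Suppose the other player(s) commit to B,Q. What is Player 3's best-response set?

P3 best: {Y,W}

u_3(X vs B,Q) = 1
u_3(Y vs B,Q) = 5
u_3(Z vs B,Q) = 1
u_3(W vs B,Q) = 5
max payoff 5 at {Y,W}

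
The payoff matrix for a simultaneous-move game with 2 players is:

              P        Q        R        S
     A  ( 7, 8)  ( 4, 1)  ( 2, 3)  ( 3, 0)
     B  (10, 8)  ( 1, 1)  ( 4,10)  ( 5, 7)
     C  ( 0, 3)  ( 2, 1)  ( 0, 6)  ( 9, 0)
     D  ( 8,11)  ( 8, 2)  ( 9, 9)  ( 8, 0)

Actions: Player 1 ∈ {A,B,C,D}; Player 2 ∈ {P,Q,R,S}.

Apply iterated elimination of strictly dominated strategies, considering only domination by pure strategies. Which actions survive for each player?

P1 drop A (D beats it: P:8>7 Q:8>4 R:9>2 S:8>3)
P2 drop Q (P beats it: B:8>1 C:3>1 D:11>2)
P2 drop S (P beats it: B:8>7 C:3>0 D:11>0)
P1 drop C (B beats it: P:10>0 R:4>0)
P1→{B,D} P2→{P,R}

IESDS → P1:{B,D} P2:{P,R}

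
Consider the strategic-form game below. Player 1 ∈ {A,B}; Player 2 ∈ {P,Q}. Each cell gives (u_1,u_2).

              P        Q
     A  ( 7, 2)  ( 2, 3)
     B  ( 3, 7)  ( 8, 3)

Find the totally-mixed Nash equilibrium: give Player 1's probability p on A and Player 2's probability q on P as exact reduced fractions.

P1 indiff ⇒ q·7+(1-q)·2 = q·3+(1-q)·8 ⇒ q(4) = (1-q)(6) ⇒ q = 3/5
P2 indiff ⇒ p·2+(1-p)·7 = p·3+(1-p)·3 ⇒ p(-1) = (1-p)(-4) ⇒ p = 4/5

P1 mixes 4/5 on A; P2 mixes 3/5 on P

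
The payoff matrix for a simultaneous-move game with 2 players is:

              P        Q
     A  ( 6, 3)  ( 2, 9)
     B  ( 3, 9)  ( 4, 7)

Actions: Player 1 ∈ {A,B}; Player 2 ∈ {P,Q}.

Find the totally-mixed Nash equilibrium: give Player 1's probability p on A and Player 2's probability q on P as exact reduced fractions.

P1 indiff ⇒ q·6+(1-q)·2 = q·3+(1-q)·4 ⇒ q(3) = (1-q)(2) ⇒ q = 2/5
P2 indiff ⇒ p·3+(1-p)·9 = p·9+(1-p)·7 ⇒ p(-6) = (1-p)(-2) ⇒ p = 1/4

P1 mixes 1/4 on A; P2 mixes 2/5 on P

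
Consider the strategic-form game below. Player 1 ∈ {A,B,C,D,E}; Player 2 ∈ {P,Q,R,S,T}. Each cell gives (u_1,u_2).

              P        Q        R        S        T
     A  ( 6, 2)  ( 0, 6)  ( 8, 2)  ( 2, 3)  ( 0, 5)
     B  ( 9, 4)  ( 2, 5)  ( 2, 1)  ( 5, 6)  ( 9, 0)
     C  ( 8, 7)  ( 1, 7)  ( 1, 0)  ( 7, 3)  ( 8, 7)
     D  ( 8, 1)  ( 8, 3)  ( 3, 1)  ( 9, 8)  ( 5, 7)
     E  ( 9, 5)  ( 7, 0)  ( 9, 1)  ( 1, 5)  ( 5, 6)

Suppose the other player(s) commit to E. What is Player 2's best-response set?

u_2(P vs E) = 5
u_2(Q vs E) = 0
u_2(R vs E) = 1
u_2(S vs E) = 5
u_2(T vs E) = 6
max payoff 6 at {T}

argmax u_2 = {T}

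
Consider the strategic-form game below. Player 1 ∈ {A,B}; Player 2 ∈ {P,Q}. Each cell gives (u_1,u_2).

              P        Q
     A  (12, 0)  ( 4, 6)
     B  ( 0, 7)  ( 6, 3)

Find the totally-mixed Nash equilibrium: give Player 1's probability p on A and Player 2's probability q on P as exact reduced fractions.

P1 indiff ⇒ q·12+(1-q)·4 = q·0+(1-q)·6 ⇒ q(12) = (1-q)(2) ⇒ q = 1/7
P2 indiff ⇒ p·0+(1-p)·7 = p·6+(1-p)·3 ⇒ p(-6) = (1-p)(-4) ⇒ p = 2/5

(p,q) = (2/5, 1/7)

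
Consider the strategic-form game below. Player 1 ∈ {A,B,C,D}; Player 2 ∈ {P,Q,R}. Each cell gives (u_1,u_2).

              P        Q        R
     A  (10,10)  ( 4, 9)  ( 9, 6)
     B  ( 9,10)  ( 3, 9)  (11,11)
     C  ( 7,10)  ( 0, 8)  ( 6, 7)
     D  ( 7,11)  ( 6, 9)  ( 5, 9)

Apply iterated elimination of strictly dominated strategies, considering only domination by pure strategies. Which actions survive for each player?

IESDS → P1:{A,B} P2:{P,R}

P1 drop C (A beats it: P:10>7 Q:4>0 R:9>6)
P2 drop Q (P beats it: A:10>9 B:10>9 D:11>9)
P1 drop D (A beats it: P:10>7 R:9>5)
P1→{A,B} P2→{P,R}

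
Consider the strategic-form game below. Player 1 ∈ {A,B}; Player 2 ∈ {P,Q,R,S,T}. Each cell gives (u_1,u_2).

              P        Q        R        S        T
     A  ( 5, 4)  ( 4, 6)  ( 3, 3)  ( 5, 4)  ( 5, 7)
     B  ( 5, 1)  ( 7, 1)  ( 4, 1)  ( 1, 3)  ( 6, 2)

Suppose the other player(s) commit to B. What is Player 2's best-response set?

u_2(P vs B) = 1
u_2(Q vs B) = 1
u_2(R vs B) = 1
u_2(S vs B) = 3
u_2(T vs B) = 2
max payoff 3 at {S}

BR_2 = {S}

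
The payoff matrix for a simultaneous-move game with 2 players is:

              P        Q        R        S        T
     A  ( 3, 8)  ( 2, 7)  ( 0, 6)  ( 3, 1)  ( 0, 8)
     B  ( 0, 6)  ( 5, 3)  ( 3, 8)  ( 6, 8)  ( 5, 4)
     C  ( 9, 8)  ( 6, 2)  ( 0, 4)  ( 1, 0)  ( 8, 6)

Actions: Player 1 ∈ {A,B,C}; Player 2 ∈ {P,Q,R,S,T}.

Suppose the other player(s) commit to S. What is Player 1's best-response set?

u_1(A vs S) = 3
u_1(B vs S) = 6
u_1(C vs S) = 1
max payoff 6 at {B}

P1 best: {B}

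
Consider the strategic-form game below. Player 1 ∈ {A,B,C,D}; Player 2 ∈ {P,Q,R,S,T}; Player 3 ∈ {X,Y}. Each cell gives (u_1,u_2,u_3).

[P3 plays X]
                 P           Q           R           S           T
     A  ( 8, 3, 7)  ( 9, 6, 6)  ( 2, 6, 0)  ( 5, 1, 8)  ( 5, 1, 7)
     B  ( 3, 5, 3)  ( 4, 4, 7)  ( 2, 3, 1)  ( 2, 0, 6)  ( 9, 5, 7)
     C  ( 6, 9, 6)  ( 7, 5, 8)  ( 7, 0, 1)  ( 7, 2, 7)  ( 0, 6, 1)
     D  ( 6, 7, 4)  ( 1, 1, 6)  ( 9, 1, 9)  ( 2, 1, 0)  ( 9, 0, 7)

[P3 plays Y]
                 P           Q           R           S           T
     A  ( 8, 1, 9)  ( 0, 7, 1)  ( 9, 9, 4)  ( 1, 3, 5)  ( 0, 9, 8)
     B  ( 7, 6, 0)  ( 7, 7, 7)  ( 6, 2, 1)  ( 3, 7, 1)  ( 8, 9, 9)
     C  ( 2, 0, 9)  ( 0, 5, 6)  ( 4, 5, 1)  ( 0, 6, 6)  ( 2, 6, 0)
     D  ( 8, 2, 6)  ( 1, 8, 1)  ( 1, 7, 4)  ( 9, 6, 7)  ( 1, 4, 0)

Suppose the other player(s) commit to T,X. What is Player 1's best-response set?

P1 best: {B,D}

u_1(A vs T,X) = 5
u_1(B vs T,X) = 9
u_1(C vs T,X) = 0
u_1(D vs T,X) = 9
max payoff 9 at {B,D}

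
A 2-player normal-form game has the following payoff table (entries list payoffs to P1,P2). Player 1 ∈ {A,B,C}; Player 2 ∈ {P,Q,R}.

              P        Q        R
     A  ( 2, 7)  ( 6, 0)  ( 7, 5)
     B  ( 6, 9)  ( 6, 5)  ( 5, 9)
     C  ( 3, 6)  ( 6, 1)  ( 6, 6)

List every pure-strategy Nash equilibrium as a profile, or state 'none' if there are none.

(A,P): not NE [P1→B gives 6>2]
(A,Q): not NE [P2→P gives 7>0]
(A,R): not NE [P2→P gives 7>5]
(B,P): NE
(B,Q): not NE [P2→R gives 9>5]
(B,R): not NE [P1→A gives 7>5]
(C,P): not NE [P1→B gives 6>3]
(C,Q): not NE [P2→R gives 6>1]
(C,R): not NE [P1→A gives 7>6]

PSNE = {(B,P)}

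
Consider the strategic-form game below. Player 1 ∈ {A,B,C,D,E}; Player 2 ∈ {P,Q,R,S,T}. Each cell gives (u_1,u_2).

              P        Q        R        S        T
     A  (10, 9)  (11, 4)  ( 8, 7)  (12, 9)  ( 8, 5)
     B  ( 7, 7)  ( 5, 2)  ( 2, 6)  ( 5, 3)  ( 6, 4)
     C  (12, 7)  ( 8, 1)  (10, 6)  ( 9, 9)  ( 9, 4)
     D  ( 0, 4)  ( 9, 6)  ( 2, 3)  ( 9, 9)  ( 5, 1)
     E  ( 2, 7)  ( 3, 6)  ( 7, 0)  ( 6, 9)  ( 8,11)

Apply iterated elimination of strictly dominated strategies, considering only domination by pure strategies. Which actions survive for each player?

IESDS → P1:{A,C} P2:{P,S}

P1 drop B (A beats it: P:10>7 Q:11>5 R:8>2 S:12>5 T:8>6)
P1 drop D (A beats it: P:10>0 Q:11>9 R:8>2 S:12>9 T:8>5)
P1 drop E (C beats it: P:12>2 Q:8>3 R:10>7 S:9>6 T:9>8)
P2 drop Q (P beats it: A:9>4 C:7>1)
P2 drop R (P beats it: A:9>7 C:7>6)
P2 drop T (P beats it: A:9>5 C:7>4)
P1→{A,C} P2→{P,S}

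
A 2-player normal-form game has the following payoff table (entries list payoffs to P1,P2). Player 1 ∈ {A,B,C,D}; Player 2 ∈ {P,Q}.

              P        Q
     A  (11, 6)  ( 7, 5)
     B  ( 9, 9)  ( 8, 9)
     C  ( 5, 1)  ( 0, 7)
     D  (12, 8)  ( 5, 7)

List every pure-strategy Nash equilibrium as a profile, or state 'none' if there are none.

(A,P): not NE [P1→D gives 12>11]
(A,Q): not NE [P1→B gives 8>7; P2→P gives 6>5]
(B,P): not NE [P1→D gives 12>9]
(B,Q): NE
(C,P): not NE [P1→D gives 12>5; P2→Q gives 7>1]
(C,Q): not NE [P1→B gives 8>0]
(D,P): NE
(D,Q): not NE [P1→B gives 8>5; P2→P gives 8>7]

Nash profiles: (B,Q), (D,P)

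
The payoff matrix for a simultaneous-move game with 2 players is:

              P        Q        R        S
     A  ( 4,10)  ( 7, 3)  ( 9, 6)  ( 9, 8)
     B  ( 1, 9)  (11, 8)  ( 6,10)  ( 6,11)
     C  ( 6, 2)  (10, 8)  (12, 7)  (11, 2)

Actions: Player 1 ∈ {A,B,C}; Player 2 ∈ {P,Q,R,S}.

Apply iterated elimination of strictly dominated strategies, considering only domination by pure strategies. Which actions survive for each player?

IESDS → P1:{B,C} P2:{Q,R,S}

P1 drop A (C beats it: P:6>4 Q:10>7 R:12>9 S:11>9)
P2 drop P (R beats it: B:10>9 C:7>2)
P1→{B,C} P2→{Q,R,S}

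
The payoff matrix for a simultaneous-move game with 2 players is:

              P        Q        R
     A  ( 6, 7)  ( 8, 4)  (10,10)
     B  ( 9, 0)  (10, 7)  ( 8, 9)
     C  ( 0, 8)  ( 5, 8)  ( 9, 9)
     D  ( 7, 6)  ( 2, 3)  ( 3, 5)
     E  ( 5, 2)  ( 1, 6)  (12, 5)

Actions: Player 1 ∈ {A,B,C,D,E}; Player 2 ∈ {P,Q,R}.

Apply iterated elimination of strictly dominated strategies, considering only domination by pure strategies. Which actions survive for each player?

P1 drop C (A beats it: P:6>0 Q:8>5 R:10>9)
P1 drop D (B beats it: P:9>7 Q:10>2 R:8>3)
P2 drop P (R beats it: A:10>7 B:9>0 E:5>2)
P1→{A,B,E} P2→{Q,R}

Survivors P1:{A,B,E} P2:{Q,R}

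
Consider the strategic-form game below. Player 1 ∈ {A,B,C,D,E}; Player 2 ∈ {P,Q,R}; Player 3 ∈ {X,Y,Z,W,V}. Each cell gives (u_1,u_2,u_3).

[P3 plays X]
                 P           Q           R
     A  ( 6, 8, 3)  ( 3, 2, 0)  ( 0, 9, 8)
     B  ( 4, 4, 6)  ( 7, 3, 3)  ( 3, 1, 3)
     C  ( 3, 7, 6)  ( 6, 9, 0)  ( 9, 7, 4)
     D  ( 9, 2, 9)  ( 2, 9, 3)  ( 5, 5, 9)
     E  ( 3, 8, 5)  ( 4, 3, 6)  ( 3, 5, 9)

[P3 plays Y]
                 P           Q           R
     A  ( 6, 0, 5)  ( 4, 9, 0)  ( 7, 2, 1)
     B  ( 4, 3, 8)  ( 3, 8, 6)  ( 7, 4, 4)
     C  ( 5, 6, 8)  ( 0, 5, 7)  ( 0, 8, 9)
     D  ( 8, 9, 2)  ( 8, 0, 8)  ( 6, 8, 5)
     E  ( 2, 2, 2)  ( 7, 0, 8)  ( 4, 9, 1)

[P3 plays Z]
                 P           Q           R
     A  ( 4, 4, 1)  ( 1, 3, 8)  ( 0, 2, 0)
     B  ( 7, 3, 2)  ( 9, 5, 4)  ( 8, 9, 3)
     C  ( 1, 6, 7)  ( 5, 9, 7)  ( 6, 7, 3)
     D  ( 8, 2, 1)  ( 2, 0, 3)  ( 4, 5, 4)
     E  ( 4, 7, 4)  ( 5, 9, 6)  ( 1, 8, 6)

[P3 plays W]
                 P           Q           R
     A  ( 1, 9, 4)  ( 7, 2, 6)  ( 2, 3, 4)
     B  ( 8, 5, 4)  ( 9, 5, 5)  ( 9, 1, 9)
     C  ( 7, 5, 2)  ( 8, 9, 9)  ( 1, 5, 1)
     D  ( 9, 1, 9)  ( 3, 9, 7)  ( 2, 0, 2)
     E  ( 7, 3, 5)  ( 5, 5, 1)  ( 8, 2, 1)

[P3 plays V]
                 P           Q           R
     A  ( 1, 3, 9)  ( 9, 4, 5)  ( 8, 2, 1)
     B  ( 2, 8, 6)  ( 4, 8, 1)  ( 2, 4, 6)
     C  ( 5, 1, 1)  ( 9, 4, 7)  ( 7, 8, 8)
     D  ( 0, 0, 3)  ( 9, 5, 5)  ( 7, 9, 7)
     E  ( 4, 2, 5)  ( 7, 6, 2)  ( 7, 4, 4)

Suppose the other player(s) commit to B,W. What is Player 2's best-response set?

u_2(P vs B,W) = 5
u_2(Q vs B,W) = 5
u_2(R vs B,W) = 1
max payoff 5 at {P,Q}

argmax u_2 = {P,Q}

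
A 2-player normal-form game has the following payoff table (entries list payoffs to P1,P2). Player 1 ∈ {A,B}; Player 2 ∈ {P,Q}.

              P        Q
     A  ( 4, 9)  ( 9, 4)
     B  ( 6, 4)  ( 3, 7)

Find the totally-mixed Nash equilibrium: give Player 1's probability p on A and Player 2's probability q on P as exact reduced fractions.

p=3/8, q=3/4

P1 indiff ⇒ q·4+(1-q)·9 = q·6+(1-q)·3 ⇒ q(-2) = (1-q)(-6) ⇒ q = 3/4
P2 indiff ⇒ p·9+(1-p)·4 = p·4+(1-p)·7 ⇒ p(5) = (1-p)(3) ⇒ p = 3/8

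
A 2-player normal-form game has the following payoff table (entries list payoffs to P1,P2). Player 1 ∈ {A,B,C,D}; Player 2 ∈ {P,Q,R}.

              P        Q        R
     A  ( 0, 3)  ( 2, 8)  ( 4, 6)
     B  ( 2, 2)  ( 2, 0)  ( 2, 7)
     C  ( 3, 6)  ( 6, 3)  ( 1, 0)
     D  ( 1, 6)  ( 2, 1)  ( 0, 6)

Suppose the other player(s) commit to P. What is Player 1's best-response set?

P1 best: {C}

u_1(A vs P) = 0
u_1(B vs P) = 2
u_1(C vs P) = 3
u_1(D vs P) = 1
max payoff 3 at {C}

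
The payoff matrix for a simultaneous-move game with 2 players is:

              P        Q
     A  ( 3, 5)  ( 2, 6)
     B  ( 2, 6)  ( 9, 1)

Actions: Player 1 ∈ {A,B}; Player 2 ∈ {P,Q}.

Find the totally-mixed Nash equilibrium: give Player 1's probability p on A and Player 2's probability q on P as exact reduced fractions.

P1 indiff ⇒ q·3+(1-q)·2 = q·2+(1-q)·9 ⇒ q(1) = (1-q)(7) ⇒ q = 7/8
P2 indiff ⇒ p·5+(1-p)·6 = p·6+(1-p)·1 ⇒ p(-1) = (1-p)(-5) ⇒ p = 5/6

P1 mixes 5/6 on A; P2 mixes 7/8 on P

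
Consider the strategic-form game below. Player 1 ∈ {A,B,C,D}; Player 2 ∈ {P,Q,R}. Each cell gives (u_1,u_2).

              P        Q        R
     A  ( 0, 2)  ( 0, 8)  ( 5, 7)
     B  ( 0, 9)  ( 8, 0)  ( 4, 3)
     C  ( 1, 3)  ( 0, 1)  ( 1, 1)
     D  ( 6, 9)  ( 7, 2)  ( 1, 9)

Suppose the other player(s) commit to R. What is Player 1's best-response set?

P1 best: {A}

u_1(A vs R) = 5
u_1(B vs R) = 4
u_1(C vs R) = 1
u_1(D vs R) = 1
max payoff 5 at {A}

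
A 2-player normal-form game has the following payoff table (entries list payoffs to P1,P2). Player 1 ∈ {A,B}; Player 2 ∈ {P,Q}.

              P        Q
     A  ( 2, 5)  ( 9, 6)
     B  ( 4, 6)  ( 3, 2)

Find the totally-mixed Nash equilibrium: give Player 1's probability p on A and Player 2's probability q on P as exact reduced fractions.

P1 indiff ⇒ q·2+(1-q)·9 = q·4+(1-q)·3 ⇒ q(-2) = (1-q)(-6) ⇒ q = 3/4
P2 indiff ⇒ p·5+(1-p)·6 = p·6+(1-p)·2 ⇒ p(-1) = (1-p)(-4) ⇒ p = 4/5

(p,q) = (4/5, 3/4)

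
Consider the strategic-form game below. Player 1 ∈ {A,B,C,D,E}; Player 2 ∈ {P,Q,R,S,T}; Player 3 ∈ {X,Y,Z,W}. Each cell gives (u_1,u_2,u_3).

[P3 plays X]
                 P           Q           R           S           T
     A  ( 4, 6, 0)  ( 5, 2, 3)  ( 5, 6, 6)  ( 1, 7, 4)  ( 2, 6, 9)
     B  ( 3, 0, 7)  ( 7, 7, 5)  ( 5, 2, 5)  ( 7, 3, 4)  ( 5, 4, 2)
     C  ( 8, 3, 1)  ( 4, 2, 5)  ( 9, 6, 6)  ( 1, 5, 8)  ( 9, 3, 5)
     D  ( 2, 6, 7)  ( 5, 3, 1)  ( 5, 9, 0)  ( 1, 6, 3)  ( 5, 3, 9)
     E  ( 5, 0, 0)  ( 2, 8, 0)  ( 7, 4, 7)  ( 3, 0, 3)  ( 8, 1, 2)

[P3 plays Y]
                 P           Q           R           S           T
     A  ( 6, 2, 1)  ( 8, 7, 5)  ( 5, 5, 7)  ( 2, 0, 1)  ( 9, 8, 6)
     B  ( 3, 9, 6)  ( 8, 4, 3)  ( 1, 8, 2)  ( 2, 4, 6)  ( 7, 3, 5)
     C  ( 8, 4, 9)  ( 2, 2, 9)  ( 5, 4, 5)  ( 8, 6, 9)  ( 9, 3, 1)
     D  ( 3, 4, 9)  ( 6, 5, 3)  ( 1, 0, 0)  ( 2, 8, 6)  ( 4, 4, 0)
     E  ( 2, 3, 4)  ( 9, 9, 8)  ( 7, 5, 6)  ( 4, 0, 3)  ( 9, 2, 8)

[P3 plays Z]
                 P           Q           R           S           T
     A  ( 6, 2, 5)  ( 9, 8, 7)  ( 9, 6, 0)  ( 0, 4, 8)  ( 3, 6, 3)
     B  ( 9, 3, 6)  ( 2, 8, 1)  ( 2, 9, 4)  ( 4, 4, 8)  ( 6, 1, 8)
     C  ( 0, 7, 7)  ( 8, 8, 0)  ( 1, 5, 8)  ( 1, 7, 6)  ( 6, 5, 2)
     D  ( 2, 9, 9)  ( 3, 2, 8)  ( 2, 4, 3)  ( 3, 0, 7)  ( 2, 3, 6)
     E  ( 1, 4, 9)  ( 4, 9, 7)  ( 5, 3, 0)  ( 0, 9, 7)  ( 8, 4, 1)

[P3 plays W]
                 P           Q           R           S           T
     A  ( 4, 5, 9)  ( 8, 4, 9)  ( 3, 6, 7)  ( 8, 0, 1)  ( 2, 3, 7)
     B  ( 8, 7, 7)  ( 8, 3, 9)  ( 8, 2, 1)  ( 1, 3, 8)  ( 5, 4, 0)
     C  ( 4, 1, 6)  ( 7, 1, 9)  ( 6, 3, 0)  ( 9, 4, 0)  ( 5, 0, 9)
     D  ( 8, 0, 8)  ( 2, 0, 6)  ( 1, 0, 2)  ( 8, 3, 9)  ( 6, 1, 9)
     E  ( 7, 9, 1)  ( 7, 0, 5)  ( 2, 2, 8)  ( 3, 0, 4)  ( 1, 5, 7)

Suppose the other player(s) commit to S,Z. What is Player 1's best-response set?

argmax u_1 = {B}

u_1(A vs S,Z) = 0
u_1(B vs S,Z) = 4
u_1(C vs S,Z) = 1
u_1(D vs S,Z) = 3
u_1(E vs S,Z) = 0
max payoff 4 at {B}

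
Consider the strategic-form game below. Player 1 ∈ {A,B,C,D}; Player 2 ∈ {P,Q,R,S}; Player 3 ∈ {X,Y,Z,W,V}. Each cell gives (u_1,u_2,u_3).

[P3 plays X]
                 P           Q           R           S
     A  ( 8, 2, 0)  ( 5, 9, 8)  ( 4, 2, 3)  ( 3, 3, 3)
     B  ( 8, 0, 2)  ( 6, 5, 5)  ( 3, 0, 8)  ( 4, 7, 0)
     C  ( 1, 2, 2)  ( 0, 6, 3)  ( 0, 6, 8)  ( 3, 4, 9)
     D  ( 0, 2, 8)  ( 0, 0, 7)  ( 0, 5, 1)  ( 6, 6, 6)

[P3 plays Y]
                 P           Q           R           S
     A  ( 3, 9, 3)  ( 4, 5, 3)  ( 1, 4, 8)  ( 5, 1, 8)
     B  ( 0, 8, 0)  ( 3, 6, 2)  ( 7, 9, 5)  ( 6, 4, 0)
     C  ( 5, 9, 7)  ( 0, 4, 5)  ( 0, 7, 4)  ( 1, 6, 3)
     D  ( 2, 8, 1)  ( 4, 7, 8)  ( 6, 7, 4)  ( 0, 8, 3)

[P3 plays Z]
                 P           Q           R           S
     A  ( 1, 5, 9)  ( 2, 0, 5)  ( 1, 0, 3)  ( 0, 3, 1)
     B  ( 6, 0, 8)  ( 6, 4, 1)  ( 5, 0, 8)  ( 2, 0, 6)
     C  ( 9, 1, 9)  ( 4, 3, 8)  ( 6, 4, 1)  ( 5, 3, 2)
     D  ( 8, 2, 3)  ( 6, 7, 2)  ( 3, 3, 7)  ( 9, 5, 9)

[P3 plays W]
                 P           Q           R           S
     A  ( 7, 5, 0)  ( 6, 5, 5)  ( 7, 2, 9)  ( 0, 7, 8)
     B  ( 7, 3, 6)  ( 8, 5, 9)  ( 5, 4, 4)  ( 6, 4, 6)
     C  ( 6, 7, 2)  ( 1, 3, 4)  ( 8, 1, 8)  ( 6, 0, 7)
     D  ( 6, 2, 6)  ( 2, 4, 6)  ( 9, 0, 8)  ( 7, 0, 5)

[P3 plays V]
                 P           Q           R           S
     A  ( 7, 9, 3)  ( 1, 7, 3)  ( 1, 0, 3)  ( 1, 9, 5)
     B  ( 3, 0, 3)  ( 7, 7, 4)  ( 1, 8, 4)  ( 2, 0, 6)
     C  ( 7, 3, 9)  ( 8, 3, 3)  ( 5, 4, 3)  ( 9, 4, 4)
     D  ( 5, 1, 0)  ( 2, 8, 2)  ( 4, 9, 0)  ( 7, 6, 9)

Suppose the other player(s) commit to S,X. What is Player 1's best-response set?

u_1(A vs S,X) = 3
u_1(B vs S,X) = 4
u_1(C vs S,X) = 3
u_1(D vs S,X) = 6
max payoff 6 at {D}

argmax u_1 = {D}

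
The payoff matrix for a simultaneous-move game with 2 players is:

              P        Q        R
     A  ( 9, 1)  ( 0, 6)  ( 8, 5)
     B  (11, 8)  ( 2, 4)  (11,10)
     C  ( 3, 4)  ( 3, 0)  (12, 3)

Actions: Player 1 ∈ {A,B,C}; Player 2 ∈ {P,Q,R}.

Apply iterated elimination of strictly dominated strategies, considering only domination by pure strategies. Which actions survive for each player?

P1 drop A (B beats it: P:11>9 Q:2>0 R:11>8)
P2 drop Q (P beats it: B:8>4 C:4>0)
P1→{B,C} P2→{P,R}

Remaining: P1:{B,C} P2:{P,R}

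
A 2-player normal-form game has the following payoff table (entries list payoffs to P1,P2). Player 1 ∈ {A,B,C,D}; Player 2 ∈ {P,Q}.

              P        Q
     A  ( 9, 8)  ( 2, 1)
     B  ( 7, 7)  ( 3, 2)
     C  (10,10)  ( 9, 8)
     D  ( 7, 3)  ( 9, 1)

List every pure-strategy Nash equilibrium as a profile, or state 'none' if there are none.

PSNE = {(C,P)}

(A,P): not NE [P1→C gives 10>9]
(A,Q): not NE [P1→D gives 9>2; P2→P gives 8>1]
(B,P): not NE [P1→C gives 10>7]
(B,Q): not NE [P1→D gives 9>3; P2→P gives 7>2]
(C,P): NE
(C,Q): not NE [P2→P gives 10>8]
(D,P): not NE [P1→C gives 10>7]
(D,Q): not NE [P2→P gives 3>1]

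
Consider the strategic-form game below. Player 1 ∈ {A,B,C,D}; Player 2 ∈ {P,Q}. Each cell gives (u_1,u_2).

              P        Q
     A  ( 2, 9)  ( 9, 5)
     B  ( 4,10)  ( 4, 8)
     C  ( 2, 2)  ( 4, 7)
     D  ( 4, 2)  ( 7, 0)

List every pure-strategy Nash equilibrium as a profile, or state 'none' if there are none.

NE set: (B,P), (D,P)

(A,P): not NE [P1→D gives 4>2]
(A,Q): not NE [P2→P gives 9>5]
(B,P): NE
(B,Q): not NE [P1→A gives 9>4; P2→P gives 10>8]
(C,P): not NE [P1→D gives 4>2; P2→Q gives 7>2]
(C,Q): not NE [P1→A gives 9>4]
(D,P): NE
(D,Q): not NE [P1→A gives 9>7; P2→P gives 2>0]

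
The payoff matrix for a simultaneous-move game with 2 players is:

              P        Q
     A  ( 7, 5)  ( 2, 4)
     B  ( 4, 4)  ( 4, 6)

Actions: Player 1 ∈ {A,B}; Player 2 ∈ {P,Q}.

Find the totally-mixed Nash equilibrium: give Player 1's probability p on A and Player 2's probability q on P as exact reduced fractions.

P1 indiff ⇒ q·7+(1-q)·2 = q·4+(1-q)·4 ⇒ q(3) = (1-q)(2) ⇒ q = 2/5
P2 indiff ⇒ p·5+(1-p)·4 = p·4+(1-p)·6 ⇒ p(1) = (1-p)(2) ⇒ p = 2/3

(p,q) = (2/3, 2/5)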